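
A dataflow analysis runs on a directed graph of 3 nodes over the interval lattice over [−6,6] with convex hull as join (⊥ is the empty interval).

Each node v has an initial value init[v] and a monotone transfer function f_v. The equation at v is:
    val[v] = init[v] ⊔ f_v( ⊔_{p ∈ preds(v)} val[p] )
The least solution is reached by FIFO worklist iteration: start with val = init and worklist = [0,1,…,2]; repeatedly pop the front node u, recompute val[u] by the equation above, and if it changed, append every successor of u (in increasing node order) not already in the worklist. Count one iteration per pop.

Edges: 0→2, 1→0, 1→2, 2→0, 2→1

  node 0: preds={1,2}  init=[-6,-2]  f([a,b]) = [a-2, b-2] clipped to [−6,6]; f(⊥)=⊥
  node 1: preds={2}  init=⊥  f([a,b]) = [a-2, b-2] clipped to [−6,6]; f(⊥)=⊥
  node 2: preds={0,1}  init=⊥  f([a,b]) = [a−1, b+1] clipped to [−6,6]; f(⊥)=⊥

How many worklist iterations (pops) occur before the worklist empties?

Trace (7 dequeues):
  [1] u=0 | in ⊥ | out [-6,-2] | ==
  [2] u=1 | in ⊥ | out ⊥ | ==
  [3] u=2 | in [-6,-2] | out [-6,-1] | prev ⊥ | push {0,1}
  [4] u=0 | in [-6,-1] | out [-6,-2] | ==
  [5] u=1 | in [-6,-1] | out [-6,-3] | prev ⊥ | push {0,2}
  [6] u=0 | in [-6,-1] | out [-6,-2] | ==
  [7] u=2 | in [-6,-2] | out [-6,-1] | ==

Converged values:
  [0] [-6,-2]
  [1] [-6,-3]
  [2] [-6,-1]

7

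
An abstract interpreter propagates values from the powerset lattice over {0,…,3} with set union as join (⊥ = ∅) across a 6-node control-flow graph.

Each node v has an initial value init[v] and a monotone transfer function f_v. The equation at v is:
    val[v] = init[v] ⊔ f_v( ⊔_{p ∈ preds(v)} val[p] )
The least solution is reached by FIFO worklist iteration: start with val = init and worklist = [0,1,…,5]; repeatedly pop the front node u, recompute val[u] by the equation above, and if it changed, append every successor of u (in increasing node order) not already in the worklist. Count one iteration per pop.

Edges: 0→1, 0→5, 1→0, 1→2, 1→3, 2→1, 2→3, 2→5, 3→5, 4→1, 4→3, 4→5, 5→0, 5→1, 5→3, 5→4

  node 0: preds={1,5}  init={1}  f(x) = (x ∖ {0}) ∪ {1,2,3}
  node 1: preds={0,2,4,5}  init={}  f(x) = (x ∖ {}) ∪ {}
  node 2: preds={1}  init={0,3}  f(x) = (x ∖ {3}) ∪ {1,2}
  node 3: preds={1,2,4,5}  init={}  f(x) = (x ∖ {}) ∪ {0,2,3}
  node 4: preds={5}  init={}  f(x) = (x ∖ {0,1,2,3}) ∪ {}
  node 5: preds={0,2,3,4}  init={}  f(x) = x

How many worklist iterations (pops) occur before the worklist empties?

10

Worklist (10 pops):
  #1 pop 0: in={} → {1,2,3} (was {1}); enqueue []
  #2 pop 1: in={0,1,2,3} → {0,1,2,3} (was {}); enqueue [0]
  #3 pop 2: in={0,1,2,3} → {0,1,2,3} (was {0,3}); enqueue [1]
  #4 pop 3: in={0,1,2,3} → {0,1,2,3} (was {}); enqueue []
  #5 pop 4: in={} → {} (no change)
  #6 pop 5: in={0,1,2,3} → {0,1,2,3} (was {}); enqueue [3,4]
  #7 pop 0: in={0,1,2,3} → {1,2,3} (no change)
  #8 pop 1: in={0,1,2,3} → {0,1,2,3} (no change)
  #9 pop 3: in={0,1,2,3} → {0,1,2,3} (no change)
  #10 pop 4: in={0,1,2,3} → {} (no change)

Fixpoint:
  val[0] = {1,2,3}
  val[1] = {0,1,2,3}
  val[2] = {0,1,2,3}
  val[3] = {0,1,2,3}
  val[4] = {}
  val[5] = {0,1,2,3}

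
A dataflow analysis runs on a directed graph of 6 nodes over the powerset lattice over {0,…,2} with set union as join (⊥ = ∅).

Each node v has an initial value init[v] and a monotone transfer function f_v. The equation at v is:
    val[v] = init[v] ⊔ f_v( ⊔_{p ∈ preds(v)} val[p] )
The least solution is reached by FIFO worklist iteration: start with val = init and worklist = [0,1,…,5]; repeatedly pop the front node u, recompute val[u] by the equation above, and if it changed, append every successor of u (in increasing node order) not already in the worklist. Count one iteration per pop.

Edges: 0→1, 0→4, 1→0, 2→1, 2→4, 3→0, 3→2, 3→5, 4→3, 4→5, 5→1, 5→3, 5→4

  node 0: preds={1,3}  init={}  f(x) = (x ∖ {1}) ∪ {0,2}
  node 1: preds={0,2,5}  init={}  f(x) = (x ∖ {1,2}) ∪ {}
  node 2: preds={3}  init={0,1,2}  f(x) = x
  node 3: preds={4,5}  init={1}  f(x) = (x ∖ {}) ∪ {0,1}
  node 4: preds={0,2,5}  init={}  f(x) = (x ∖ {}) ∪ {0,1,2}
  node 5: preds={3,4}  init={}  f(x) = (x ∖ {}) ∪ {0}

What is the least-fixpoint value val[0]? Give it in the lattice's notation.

Iteration log — 14 steps:
  step 1. node 0  ⊔preds={1}  new={0,2}  old={}  +wl: 
  step 2. node 1  ⊔preds={0,1,2}  new={0}  old={}  +wl: 0
  step 3. node 2  ⊔preds={1}  new={0,1,2}  stable
  step 4. node 3  ⊔preds={}  new={0,1}  old={1}  +wl: 2
  step 5. node 4  ⊔preds={0,1,2}  new={0,1,2}  old={}  +wl: 3
  step 6. node 5  ⊔preds={0,1,2}  new={0,1,2}  old={}  +wl: 1,4
  step 7. node 0  ⊔preds={0,1}  new={0,2}  stable
  step 8. node 2  ⊔preds={0,1}  new={0,1,2}  stable
  step 9. node 3  ⊔preds={0,1,2}  new={0,1,2}  old={0,1}  +wl: 0,2,5
  step 10. node 1  ⊔preds={0,1,2}  new={0}  stable
  step 11. node 4  ⊔preds={0,1,2}  new={0,1,2}  stable
  step 12. node 0  ⊔preds={0,1,2}  new={0,2}  stable
  step 13. node 2  ⊔preds={0,1,2}  new={0,1,2}  stable
  step 14. node 5  ⊔preds={0,1,2}  new={0,1,2}  stable

Least fixpoint reached:
  node 0: {0,2}
  node 1: {0}
  node 2: {0,1,2}
  node 3: {0,1,2}
  node 4: {0,1,2}
  node 5: {0,1,2}

{0,2}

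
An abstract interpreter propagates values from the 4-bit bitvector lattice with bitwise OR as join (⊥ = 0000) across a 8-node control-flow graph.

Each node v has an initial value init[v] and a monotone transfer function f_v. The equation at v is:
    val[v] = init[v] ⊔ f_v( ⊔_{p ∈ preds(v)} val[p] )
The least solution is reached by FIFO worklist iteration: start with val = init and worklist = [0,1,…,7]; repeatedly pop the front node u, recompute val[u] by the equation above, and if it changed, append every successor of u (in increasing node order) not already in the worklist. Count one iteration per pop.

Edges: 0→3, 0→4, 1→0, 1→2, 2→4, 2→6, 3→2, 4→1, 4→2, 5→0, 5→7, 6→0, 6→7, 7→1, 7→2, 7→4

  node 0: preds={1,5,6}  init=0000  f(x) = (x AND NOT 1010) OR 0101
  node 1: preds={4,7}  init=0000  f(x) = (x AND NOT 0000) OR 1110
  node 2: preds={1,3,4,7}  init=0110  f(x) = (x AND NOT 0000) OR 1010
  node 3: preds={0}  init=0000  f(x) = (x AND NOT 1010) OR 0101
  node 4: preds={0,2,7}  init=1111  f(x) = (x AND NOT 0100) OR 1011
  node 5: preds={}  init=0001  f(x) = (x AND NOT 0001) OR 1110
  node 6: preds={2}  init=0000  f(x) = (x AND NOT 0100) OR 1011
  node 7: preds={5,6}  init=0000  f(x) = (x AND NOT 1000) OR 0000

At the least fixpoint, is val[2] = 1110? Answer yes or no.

no

Iteration log — 12 steps:
  step 1. node 0  ⊔preds=0001  new=0101  old=0000  +wl: 
  step 2. node 1  ⊔preds=1111  new=1111  old=0000  +wl: 0
  step 3. node 2  ⊔preds=1111  new=1111  old=0110  +wl: 
  step 4. node 3  ⊔preds=0101  new=0101  old=0000  +wl: 2
  step 5. node 4  ⊔preds=1111  new=1111  stable
  step 6. node 5  ⊔preds=0000  new=1111  old=0001  +wl: 
  step 7. node 6  ⊔preds=1111  new=1011  old=0000  +wl: 
  step 8. node 7  ⊔preds=1111  new=0111  old=0000  +wl: 1,4
  step 9. node 0  ⊔preds=1111  new=0101  stable
  step 10. node 2  ⊔preds=1111  new=1111  stable
  step 11. node 1  ⊔preds=1111  new=1111  stable
  step 12. node 4  ⊔preds=1111  new=1111  stable

Least fixpoint reached:
  node 0: 0101
  node 1: 1111
  node 2: 1111
  node 3: 0101
  node 4: 1111
  node 5: 1111
  node 6: 1011
  node 7: 0111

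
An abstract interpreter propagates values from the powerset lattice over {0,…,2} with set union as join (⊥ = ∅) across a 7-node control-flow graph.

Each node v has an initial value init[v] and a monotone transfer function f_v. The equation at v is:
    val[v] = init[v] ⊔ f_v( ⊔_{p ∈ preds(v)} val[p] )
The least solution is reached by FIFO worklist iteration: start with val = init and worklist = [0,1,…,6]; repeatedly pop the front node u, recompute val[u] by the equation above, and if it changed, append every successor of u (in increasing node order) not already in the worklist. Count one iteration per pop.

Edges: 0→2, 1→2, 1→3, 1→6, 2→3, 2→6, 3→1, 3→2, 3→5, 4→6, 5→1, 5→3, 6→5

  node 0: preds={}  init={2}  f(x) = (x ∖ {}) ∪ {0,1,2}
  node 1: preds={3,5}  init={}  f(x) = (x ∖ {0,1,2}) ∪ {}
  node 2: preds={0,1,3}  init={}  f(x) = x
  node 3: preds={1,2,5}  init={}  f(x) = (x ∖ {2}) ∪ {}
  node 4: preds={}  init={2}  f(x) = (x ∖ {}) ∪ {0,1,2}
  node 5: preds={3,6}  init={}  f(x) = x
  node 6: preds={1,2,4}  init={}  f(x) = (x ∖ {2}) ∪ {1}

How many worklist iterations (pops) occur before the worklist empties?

11

Worklist (11 pops):
  #1 pop 0: in={} → {0,1,2} (was {2}); enqueue []
  #2 pop 1: in={} → {} (no change)
  #3 pop 2: in={0,1,2} → {0,1,2} (was {}); enqueue []
  #4 pop 3: in={0,1,2} → {0,1} (was {}); enqueue [1,2]
  #5 pop 4: in={} → {0,1,2} (was {2}); enqueue []
  #6 pop 5: in={0,1} → {0,1} (was {}); enqueue [3]
  #7 pop 6: in={0,1,2} → {0,1} (was {}); enqueue [5]
  #8 pop 1: in={0,1} → {} (no change)
  #9 pop 2: in={0,1,2} → {0,1,2} (no change)
  #10 pop 3: in={0,1,2} → {0,1} (no change)
  #11 pop 5: in={0,1} → {0,1} (no change)

Fixpoint:
  val[0] = {0,1,2}
  val[1] = {}
  val[2] = {0,1,2}
  val[3] = {0,1}
  val[4] = {0,1,2}
  val[5] = {0,1}
  val[6] = {0,1}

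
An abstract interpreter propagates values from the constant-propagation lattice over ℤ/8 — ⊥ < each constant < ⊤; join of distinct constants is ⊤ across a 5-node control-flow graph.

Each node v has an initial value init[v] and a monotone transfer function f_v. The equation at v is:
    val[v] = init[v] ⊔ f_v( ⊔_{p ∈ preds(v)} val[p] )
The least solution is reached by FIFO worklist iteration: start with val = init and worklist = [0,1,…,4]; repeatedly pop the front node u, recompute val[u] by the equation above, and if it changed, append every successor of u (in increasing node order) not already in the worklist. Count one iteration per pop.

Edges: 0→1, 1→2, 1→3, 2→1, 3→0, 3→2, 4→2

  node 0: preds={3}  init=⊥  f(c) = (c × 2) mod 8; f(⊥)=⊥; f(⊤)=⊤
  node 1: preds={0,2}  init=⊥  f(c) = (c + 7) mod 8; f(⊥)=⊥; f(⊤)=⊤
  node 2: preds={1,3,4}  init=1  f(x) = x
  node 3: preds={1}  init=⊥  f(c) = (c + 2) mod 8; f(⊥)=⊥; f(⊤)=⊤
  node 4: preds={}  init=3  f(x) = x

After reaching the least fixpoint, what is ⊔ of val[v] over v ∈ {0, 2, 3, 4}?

Worklist (13 pops):
  #1 pop 0: in=⊥ → ⊥ (no change)
  #2 pop 1: in=1 → 0 (was ⊥); enqueue []
  #3 pop 2: in=⊤ → ⊤ (was 1); enqueue [1]
  #4 pop 3: in=0 → 2 (was ⊥); enqueue [0,2]
  #5 pop 4: in=⊥ → 3 (no change)
  #6 pop 1: in=⊤ → ⊤ (was 0); enqueue [3]
  #7 pop 0: in=2 → 4 (was ⊥); enqueue [1]
  #8 pop 2: in=⊤ → ⊤ (no change)
  #9 pop 3: in=⊤ → ⊤ (was 2); enqueue [0,2]
  #10 pop 1: in=⊤ → ⊤ (no change)
  #11 pop 0: in=⊤ → ⊤ (was 4); enqueue [1]
  #12 pop 2: in=⊤ → ⊤ (no change)
  #13 pop 1: in=⊤ → ⊤ (no change)

Fixpoint:
  val[0] = ⊤
  val[1] = ⊤
  val[2] = ⊤
  val[3] = ⊤
  val[4] = 3

⊤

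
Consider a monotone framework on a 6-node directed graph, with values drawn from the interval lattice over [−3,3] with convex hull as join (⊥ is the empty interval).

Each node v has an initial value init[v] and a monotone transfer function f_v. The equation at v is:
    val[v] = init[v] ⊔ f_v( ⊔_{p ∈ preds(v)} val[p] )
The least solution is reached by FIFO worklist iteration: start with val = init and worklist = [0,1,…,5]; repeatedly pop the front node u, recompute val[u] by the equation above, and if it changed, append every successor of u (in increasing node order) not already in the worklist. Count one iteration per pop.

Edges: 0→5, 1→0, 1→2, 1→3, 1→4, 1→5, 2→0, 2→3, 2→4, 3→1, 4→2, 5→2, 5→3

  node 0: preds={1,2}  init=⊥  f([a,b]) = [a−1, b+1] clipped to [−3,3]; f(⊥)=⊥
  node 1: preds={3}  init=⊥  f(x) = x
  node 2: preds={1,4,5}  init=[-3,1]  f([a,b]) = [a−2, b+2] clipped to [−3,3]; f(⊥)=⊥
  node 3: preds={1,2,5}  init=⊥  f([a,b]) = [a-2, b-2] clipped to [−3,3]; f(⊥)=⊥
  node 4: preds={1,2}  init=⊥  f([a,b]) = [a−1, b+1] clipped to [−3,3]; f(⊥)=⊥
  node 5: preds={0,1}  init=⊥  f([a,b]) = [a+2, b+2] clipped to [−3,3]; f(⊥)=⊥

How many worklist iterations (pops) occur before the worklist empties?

Iteration log — 18 steps:
  step 1. node 0  ⊔preds=[-3,1]  new=[-3,2]  old=⊥  +wl: 
  step 2. node 1  ⊔preds=⊥  new=⊥  stable
  step 3. node 2  ⊔preds=⊥  new=[-3,1]  stable
  step 4. node 3  ⊔preds=[-3,1]  new=[-3,-1]  old=⊥  +wl: 1
  step 5. node 4  ⊔preds=[-3,1]  new=[-3,2]  old=⊥  +wl: 2
  step 6. node 5  ⊔preds=[-3,2]  new=[-1,3]  old=⊥  +wl: 3
  step 7. node 1  ⊔preds=[-3,-1]  new=[-3,-1]  old=⊥  +wl: 0,4,5
  step 8. node 2  ⊔preds=[-3,3]  new=[-3,3]  old=[-3,1]  +wl: 
  step 9. node 3  ⊔preds=[-3,3]  new=[-3,1]  old=[-3,-1]  +wl: 1
  step 10. node 0  ⊔preds=[-3,3]  new=[-3,3]  old=[-3,2]  +wl: 
  step 11. node 4  ⊔preds=[-3,3]  new=[-3,3]  old=[-3,2]  +wl: 2
  step 12. node 5  ⊔preds=[-3,3]  new=[-1,3]  stable
  step 13. node 1  ⊔preds=[-3,1]  new=[-3,1]  old=[-3,-1]  +wl: 0,3,4,5
  step 14. node 2  ⊔preds=[-3,3]  new=[-3,3]  stable
  step 15. node 0  ⊔preds=[-3,3]  new=[-3,3]  stable
  step 16. node 3  ⊔preds=[-3,3]  new=[-3,1]  stable
  step 17. node 4  ⊔preds=[-3,3]  new=[-3,3]  stable
  step 18. node 5  ⊔preds=[-3,3]  new=[-1,3]  stable

Least fixpoint reached:
  node 0: [-3,3]
  node 1: [-3,1]
  node 2: [-3,3]
  node 3: [-3,1]
  node 4: [-3,3]
  node 5: [-1,3]

18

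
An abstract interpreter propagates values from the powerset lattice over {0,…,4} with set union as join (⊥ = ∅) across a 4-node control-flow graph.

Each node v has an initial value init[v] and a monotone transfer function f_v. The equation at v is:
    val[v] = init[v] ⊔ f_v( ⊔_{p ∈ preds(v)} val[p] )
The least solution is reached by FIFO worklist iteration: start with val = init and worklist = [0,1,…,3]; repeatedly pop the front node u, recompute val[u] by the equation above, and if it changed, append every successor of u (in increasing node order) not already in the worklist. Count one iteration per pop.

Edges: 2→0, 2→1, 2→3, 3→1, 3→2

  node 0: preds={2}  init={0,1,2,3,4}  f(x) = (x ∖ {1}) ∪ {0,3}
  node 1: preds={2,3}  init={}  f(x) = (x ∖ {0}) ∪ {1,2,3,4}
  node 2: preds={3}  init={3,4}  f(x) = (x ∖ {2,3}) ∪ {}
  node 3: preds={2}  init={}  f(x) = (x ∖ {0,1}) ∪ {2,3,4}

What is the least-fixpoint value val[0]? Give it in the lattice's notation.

Worklist (6 pops):
  #1 pop 0: in={3,4} → {0,1,2,3,4} (no change)
  #2 pop 1: in={3,4} → {1,2,3,4} (was {}); enqueue []
  #3 pop 2: in={} → {3,4} (no change)
  #4 pop 3: in={3,4} → {2,3,4} (was {}); enqueue [1,2]
  #5 pop 1: in={2,3,4} → {1,2,3,4} (no change)
  #6 pop 2: in={2,3,4} → {3,4} (no change)

Fixpoint:
  val[0] = {0,1,2,3,4}
  val[1] = {1,2,3,4}
  val[2] = {3,4}
  val[3] = {2,3,4}

{0,1,2,3,4}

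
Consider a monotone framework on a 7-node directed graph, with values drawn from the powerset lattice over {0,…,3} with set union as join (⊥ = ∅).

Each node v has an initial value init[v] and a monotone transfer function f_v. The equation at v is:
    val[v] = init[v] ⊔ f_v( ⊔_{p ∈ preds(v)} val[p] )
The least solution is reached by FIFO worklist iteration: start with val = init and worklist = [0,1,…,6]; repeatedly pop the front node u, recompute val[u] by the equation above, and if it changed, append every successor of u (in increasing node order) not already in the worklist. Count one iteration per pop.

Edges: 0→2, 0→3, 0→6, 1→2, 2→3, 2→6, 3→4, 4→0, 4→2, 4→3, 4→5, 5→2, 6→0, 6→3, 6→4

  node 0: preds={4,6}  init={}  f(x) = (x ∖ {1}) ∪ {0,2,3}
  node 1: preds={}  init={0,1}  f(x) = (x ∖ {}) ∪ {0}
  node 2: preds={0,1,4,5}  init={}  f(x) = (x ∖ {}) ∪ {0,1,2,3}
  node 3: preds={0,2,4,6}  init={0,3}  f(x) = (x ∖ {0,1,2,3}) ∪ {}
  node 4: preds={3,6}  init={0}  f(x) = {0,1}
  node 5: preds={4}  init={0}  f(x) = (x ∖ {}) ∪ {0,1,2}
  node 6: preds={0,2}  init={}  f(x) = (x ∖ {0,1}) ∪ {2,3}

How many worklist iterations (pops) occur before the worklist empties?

Iteration log — 11 steps:
  step 1. node 0  ⊔preds={0}  new={0,2,3}  old={}  +wl: 
  step 2. node 1  ⊔preds={}  new={0,1}  stable
  step 3. node 2  ⊔preds={0,1,2,3}  new={0,1,2,3}  old={}  +wl: 
  step 4. node 3  ⊔preds={0,1,2,3}  new={0,3}  stable
  step 5. node 4  ⊔preds={0,3}  new={0,1}  old={0}  +wl: 0,2,3
  step 6. node 5  ⊔preds={0,1}  new={0,1,2}  old={0}  +wl: 
  step 7. node 6  ⊔preds={0,1,2,3}  new={2,3}  old={}  +wl: 4
  step 8. node 0  ⊔preds={0,1,2,3}  new={0,2,3}  stable
  step 9. node 2  ⊔preds={0,1,2,3}  new={0,1,2,3}  stable
  step 10. node 3  ⊔preds={0,1,2,3}  new={0,3}  stable
  step 11. node 4  ⊔preds={0,2,3}  new={0,1}  stable

Least fixpoint reached:
  node 0: {0,2,3}
  node 1: {0,1}
  node 2: {0,1,2,3}
  node 3: {0,3}
  node 4: {0,1}
  node 5: {0,1,2}
  node 6: {2,3}

11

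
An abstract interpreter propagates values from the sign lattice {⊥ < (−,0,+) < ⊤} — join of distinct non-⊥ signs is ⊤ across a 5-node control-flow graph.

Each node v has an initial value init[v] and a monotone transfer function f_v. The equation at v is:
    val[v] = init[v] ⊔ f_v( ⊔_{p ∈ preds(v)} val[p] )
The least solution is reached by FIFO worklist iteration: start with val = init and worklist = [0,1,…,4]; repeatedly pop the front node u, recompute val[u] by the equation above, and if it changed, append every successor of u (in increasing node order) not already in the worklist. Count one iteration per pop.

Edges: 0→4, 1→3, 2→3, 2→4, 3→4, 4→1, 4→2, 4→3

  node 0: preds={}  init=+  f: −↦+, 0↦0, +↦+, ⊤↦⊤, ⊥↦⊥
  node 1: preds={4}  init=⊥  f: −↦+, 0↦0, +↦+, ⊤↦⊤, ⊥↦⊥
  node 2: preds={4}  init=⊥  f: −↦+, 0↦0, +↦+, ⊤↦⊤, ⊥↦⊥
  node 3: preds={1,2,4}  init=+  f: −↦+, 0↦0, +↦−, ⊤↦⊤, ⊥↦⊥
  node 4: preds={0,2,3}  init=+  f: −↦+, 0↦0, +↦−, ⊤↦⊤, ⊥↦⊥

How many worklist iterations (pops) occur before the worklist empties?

Worklist (9 pops):
  #1 pop 0: in=⊥ → + (no change)
  #2 pop 1: in=+ → + (was ⊥); enqueue []
  #3 pop 2: in=+ → + (was ⊥); enqueue []
  #4 pop 3: in=+ → ⊤ (was +); enqueue []
  #5 pop 4: in=⊤ → ⊤ (was +); enqueue [1,2,3]
  #6 pop 1: in=⊤ → ⊤ (was +); enqueue []
  #7 pop 2: in=⊤ → ⊤ (was +); enqueue [4]
  #8 pop 3: in=⊤ → ⊤ (no change)
  #9 pop 4: in=⊤ → ⊤ (no change)

Fixpoint:
  val[0] = +
  val[1] = ⊤
  val[2] = ⊤
  val[3] = ⊤
  val[4] = ⊤

9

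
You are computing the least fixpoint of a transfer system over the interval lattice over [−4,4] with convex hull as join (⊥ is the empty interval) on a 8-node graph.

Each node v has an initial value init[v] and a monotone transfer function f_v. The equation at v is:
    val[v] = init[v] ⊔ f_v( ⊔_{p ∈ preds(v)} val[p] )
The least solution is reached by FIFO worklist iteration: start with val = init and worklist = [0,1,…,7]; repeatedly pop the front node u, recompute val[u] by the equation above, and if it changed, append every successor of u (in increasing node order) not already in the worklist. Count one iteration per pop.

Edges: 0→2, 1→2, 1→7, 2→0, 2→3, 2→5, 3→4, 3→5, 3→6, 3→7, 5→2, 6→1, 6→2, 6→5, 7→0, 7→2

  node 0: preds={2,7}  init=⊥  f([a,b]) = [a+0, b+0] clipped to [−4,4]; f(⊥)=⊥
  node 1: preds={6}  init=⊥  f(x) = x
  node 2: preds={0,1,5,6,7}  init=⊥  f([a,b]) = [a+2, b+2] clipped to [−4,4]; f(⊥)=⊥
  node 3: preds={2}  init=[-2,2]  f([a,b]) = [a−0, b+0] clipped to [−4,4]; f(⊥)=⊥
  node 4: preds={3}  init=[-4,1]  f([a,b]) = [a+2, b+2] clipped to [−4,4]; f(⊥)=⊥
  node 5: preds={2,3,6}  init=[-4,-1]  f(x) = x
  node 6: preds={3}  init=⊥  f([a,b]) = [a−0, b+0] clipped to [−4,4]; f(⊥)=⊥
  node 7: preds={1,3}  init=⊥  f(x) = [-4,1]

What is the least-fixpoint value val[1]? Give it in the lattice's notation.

[-2,4]

Trace (23 dequeues):
  [1] u=0 | in ⊥ | out ⊥ | ==
  [2] u=1 | in ⊥ | out ⊥ | ==
  [3] u=2 | in [-4,-1] | out [-2,1] | prev ⊥ | push {0}
  [4] u=3 | in [-2,1] | out [-2,2] | ==
  [5] u=4 | in [-2,2] | out [-4,4] | prev [-4,1] | push {}
  [6] u=5 | in [-2,2] | out [-4,2] | prev [-4,-1] | push {2}
  [7] u=6 | in [-2,2] | out [-2,2] | prev ⊥ | push {1,5}
  [8] u=7 | in [-2,2] | out [-4,1] | prev ⊥ | push {}
  [9] u=0 | in [-4,1] | out [-4,1] | prev ⊥ | push {}
  [10] u=2 | in [-4,2] | out [-2,4] | prev [-2,1] | push {0,3}
  [11] u=1 | in [-2,2] | out [-2,2] | prev ⊥ | push {2,7}
  [12] u=5 | in [-2,4] | out [-4,4] | prev [-4,2] | push {}
  [13] u=0 | in [-4,4] | out [-4,4] | prev [-4,1] | push {}
  [14] u=3 | in [-2,4] | out [-2,4] | prev [-2,2] | push {4,5,6}
  [15] u=2 | in [-4,4] | out [-2,4] | ==
  [16] u=7 | in [-2,4] | out [-4,1] | ==
  [17] u=4 | in [-2,4] | out [-4,4] | ==
  [18] u=5 | in [-2,4] | out [-4,4] | ==
  [19] u=6 | in [-2,4] | out [-2,4] | prev [-2,2] | push {1,2,5}
  [20] u=1 | in [-2,4] | out [-2,4] | prev [-2,2] | push {7}
  [21] u=2 | in [-4,4] | out [-2,4] | ==
  [22] u=5 | in [-2,4] | out [-4,4] | ==
  [23] u=7 | in [-2,4] | out [-4,1] | ==

Converged values:
  [0] [-4,4]
  [1] [-2,4]
  [2] [-2,4]
  [3] [-2,4]
  [4] [-4,4]
  [5] [-4,4]
  [6] [-2,4]
  [7] [-4,1]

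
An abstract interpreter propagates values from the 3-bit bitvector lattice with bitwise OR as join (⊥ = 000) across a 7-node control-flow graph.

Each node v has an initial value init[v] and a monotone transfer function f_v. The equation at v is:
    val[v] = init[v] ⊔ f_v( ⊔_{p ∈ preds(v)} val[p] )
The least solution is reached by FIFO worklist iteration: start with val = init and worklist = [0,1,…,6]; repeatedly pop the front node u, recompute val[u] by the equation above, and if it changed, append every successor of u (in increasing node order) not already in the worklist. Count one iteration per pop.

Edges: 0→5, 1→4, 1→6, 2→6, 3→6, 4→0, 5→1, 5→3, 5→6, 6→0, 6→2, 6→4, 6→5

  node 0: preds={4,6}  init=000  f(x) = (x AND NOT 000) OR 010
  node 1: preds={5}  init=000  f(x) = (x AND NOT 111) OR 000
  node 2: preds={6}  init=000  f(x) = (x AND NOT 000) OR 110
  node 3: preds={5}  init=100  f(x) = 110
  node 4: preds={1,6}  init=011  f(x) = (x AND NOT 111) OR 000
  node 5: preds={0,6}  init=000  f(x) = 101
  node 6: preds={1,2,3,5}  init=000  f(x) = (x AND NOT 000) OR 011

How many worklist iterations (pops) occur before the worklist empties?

14

Worklist (14 pops):
  #1 pop 0: in=011 → 011 (was 000); enqueue []
  #2 pop 1: in=000 → 000 (no change)
  #3 pop 2: in=000 → 110 (was 000); enqueue []
  #4 pop 3: in=000 → 110 (was 100); enqueue []
  #5 pop 4: in=000 → 011 (no change)
  #6 pop 5: in=011 → 101 (was 000); enqueue [1,3]
  #7 pop 6: in=111 → 111 (was 000); enqueue [0,2,4,5]
  #8 pop 1: in=101 → 000 (no change)
  #9 pop 3: in=101 → 110 (no change)
  #10 pop 0: in=111 → 111 (was 011); enqueue []
  #11 pop 2: in=111 → 111 (was 110); enqueue [6]
  #12 pop 4: in=111 → 011 (no change)
  #13 pop 5: in=111 → 101 (no change)
  #14 pop 6: in=111 → 111 (no change)

Fixpoint:
  val[0] = 111
  val[1] = 000
  val[2] = 111
  val[3] = 110
  val[4] = 011
  val[5] = 101
  val[6] = 111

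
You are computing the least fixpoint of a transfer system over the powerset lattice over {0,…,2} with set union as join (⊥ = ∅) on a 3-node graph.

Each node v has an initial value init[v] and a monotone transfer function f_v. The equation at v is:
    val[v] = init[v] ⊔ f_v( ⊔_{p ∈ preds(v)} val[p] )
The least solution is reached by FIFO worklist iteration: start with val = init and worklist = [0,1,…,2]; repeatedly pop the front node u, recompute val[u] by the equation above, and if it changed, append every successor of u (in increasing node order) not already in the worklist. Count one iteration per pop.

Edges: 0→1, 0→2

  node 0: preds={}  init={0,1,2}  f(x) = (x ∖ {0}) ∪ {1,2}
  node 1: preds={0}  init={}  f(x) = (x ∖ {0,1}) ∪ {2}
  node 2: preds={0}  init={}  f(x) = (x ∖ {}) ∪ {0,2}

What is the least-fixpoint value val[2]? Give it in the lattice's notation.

{0,1,2}

Iteration log — 3 steps:
  step 1. node 0  ⊔preds={}  new={0,1,2}  stable
  step 2. node 1  ⊔preds={0,1,2}  new={2}  old={}  +wl: 
  step 3. node 2  ⊔preds={0,1,2}  new={0,1,2}  old={}  +wl: 

Least fixpoint reached:
  node 0: {0,1,2}
  node 1: {2}
  node 2: {0,1,2}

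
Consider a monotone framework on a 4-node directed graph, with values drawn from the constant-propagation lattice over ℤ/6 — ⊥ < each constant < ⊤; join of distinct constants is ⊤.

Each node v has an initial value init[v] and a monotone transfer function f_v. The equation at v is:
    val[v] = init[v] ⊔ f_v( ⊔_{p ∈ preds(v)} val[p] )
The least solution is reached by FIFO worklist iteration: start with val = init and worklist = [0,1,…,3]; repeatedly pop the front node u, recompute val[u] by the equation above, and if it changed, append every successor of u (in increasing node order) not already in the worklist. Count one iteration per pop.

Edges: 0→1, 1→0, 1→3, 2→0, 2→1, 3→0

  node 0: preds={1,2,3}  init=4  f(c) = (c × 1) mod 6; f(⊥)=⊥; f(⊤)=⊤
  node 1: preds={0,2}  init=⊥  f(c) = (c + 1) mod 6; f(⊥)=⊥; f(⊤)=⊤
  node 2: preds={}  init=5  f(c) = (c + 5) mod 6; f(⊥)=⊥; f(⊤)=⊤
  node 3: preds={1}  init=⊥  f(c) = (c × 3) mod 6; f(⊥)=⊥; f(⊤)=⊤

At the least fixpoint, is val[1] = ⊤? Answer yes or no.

Iteration log — 5 steps:
  step 1. node 0  ⊔preds=5  new=⊤  old=4  +wl: 
  step 2. node 1  ⊔preds=⊤  new=⊤  old=⊥  +wl: 0
  step 3. node 2  ⊔preds=⊥  new=5  stable
  step 4. node 3  ⊔preds=⊤  new=⊤  old=⊥  +wl: 
  step 5. node 0  ⊔preds=⊤  new=⊤  stable

Least fixpoint reached:
  node 0: ⊤
  node 1: ⊤
  node 2: 5
  node 3: ⊤

yes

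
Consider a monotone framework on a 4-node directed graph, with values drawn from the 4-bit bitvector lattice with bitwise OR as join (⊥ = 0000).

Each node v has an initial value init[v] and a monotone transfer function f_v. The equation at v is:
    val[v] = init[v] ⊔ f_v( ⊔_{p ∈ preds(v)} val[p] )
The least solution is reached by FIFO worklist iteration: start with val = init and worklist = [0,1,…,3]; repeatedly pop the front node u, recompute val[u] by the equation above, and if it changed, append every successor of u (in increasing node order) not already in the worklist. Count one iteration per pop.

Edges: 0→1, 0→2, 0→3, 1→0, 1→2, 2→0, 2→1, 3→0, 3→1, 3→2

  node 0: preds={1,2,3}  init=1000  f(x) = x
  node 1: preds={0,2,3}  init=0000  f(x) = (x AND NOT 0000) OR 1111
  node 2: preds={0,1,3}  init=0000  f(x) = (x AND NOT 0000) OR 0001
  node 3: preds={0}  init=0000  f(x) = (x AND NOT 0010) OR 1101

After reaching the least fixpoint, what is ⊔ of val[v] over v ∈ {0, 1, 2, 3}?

1111

Trace (8 dequeues):
  [1] u=0 | in 0000 | out 1000 | ==
  [2] u=1 | in 1000 | out 1111 | prev 0000 | push {0}
  [3] u=2 | in 1111 | out 1111 | prev 0000 | push {1}
  [4] u=3 | in 1000 | out 1101 | prev 0000 | push {2}
  [5] u=0 | in 1111 | out 1111 | prev 1000 | push {3}
  [6] u=1 | in 1111 | out 1111 | ==
  [7] u=2 | in 1111 | out 1111 | ==
  [8] u=3 | in 1111 | out 1101 | ==

Converged values:
  [0] 1111
  [1] 1111
  [2] 1111
  [3] 1101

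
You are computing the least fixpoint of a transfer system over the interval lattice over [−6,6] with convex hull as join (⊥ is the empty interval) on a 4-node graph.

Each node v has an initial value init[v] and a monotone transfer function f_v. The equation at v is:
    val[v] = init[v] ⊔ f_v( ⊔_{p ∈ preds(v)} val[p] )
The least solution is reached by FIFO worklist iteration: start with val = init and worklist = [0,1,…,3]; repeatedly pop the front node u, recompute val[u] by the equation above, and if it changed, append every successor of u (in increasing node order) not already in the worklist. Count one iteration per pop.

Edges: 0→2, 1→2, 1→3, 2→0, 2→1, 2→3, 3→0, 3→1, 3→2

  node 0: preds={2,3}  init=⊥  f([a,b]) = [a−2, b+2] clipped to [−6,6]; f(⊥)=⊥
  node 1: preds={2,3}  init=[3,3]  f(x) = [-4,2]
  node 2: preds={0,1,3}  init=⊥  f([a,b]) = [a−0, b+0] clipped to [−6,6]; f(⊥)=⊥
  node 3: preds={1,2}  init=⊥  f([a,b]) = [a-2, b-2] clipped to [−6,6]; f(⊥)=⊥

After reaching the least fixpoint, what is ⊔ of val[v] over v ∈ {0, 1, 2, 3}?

[-6,6]

Trace (17 dequeues):
  [1] u=0 | in ⊥ | out ⊥ | ==
  [2] u=1 | in ⊥ | out [-4,3] | prev [3,3] | push {}
  [3] u=2 | in [-4,3] | out [-4,3] | prev ⊥ | push {0,1}
  [4] u=3 | in [-4,3] | out [-6,1] | prev ⊥ | push {2}
  [5] u=0 | in [-6,3] | out [-6,5] | prev ⊥ | push {}
  [6] u=1 | in [-6,3] | out [-4,3] | ==
  [7] u=2 | in [-6,5] | out [-6,5] | prev [-4,3] | push {0,1,3}
  [8] u=0 | in [-6,5] | out [-6,6] | prev [-6,5] | push {2}
  [9] u=1 | in [-6,5] | out [-4,3] | ==
  [10] u=3 | in [-6,5] | out [-6,3] | prev [-6,1] | push {0,1}
  [11] u=2 | in [-6,6] | out [-6,6] | prev [-6,5] | push {3}
  [12] u=0 | in [-6,6] | out [-6,6] | ==
  [13] u=1 | in [-6,6] | out [-4,3] | ==
  [14] u=3 | in [-6,6] | out [-6,4] | prev [-6,3] | push {0,1,2}
  [15] u=0 | in [-6,6] | out [-6,6] | ==
  [16] u=1 | in [-6,6] | out [-4,3] | ==
  [17] u=2 | in [-6,6] | out [-6,6] | ==

Converged values:
  [0] [-6,6]
  [1] [-4,3]
  [2] [-6,6]
  [3] [-6,4]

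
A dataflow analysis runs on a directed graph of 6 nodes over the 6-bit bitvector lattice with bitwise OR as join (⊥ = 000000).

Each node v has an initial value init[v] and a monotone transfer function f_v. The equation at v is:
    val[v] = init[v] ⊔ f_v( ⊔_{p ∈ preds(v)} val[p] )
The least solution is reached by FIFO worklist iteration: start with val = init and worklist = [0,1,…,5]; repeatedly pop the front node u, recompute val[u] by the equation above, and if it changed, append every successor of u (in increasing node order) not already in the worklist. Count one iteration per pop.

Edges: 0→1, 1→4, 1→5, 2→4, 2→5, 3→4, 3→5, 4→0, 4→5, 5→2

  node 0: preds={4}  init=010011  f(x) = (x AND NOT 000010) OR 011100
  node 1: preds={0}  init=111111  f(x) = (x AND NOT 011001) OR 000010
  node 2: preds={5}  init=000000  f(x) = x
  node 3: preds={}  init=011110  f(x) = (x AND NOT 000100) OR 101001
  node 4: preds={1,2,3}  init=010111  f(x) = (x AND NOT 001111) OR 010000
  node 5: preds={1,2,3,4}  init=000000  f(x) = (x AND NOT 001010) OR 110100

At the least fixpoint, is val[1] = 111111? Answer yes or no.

yes

Iteration log — 11 steps:
  step 1. node 0  ⊔preds=010111  new=011111  old=010011  +wl: 
  step 2. node 1  ⊔preds=011111  new=111111  stable
  step 3. node 2  ⊔preds=000000  new=000000  stable
  step 4. node 3  ⊔preds=000000  new=111111  old=011110  +wl: 
  step 5. node 4  ⊔preds=111111  new=110111  old=010111  +wl: 0
  step 6. node 5  ⊔preds=111111  new=110101  old=000000  +wl: 2
  step 7. node 0  ⊔preds=110111  new=111111  old=011111  +wl: 1
  step 8. node 2  ⊔preds=110101  new=110101  old=000000  +wl: 4,5
  step 9. node 1  ⊔preds=111111  new=111111  stable
  step 10. node 4  ⊔preds=111111  new=110111  stable
  step 11. node 5  ⊔preds=111111  new=110101  stable

Least fixpoint reached:
  node 0: 111111
  node 1: 111111
  node 2: 110101
  node 3: 111111
  node 4: 110111
  node 5: 110101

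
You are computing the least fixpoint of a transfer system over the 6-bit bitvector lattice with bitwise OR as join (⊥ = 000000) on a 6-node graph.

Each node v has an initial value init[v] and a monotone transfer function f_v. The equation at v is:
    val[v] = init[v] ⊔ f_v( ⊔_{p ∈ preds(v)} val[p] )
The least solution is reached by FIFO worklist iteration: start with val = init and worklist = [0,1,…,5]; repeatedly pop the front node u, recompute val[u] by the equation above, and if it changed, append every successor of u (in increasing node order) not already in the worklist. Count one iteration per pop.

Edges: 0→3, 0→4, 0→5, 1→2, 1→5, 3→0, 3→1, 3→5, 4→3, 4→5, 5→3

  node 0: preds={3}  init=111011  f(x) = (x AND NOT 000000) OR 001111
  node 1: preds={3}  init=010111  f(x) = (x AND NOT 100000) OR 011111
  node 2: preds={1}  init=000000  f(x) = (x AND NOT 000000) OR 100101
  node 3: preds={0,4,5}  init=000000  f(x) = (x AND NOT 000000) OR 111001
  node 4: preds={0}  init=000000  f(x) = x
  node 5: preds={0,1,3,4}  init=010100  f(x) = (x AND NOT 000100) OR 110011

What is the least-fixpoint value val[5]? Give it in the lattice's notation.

111111

Iteration log — 9 steps:
  step 1. node 0  ⊔preds=000000  new=111111  old=111011  +wl: 
  step 2. node 1  ⊔preds=000000  new=011111  old=010111  +wl: 
  step 3. node 2  ⊔preds=011111  new=111111  old=000000  +wl: 
  step 4. node 3  ⊔preds=111111  new=111111  old=000000  +wl: 0,1
  step 5. node 4  ⊔preds=111111  new=111111  old=000000  +wl: 3
  step 6. node 5  ⊔preds=111111  new=111111  old=010100  +wl: 
  step 7. node 0  ⊔preds=111111  new=111111  stable
  step 8. node 1  ⊔preds=111111  new=011111  stable
  step 9. node 3  ⊔preds=111111  new=111111  stable

Least fixpoint reached:
  node 0: 111111
  node 1: 011111
  node 2: 111111
  node 3: 111111
  node 4: 111111
  node 5: 111111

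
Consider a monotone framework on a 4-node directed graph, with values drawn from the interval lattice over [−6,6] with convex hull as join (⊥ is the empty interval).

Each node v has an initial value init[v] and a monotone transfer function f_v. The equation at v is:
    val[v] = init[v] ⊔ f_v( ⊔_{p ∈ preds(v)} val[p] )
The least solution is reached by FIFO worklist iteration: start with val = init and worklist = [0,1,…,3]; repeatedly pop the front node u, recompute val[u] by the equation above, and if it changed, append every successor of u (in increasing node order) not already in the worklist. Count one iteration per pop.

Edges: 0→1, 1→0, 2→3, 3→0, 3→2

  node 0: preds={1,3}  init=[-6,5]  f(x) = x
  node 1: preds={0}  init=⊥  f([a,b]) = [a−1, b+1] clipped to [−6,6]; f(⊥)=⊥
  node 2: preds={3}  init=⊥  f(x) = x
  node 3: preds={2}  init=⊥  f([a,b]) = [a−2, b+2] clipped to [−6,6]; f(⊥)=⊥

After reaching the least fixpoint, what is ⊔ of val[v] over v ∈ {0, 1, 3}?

Worklist (6 pops):
  #1 pop 0: in=⊥ → [-6,5] (no change)
  #2 pop 1: in=[-6,5] → [-6,6] (was ⊥); enqueue [0]
  #3 pop 2: in=⊥ → ⊥ (no change)
  #4 pop 3: in=⊥ → ⊥ (no change)
  #5 pop 0: in=[-6,6] → [-6,6] (was [-6,5]); enqueue [1]
  #6 pop 1: in=[-6,6] → [-6,6] (no change)

Fixpoint:
  val[0] = [-6,6]
  val[1] = [-6,6]
  val[2] = ⊥
  val[3] = ⊥

[-6,6]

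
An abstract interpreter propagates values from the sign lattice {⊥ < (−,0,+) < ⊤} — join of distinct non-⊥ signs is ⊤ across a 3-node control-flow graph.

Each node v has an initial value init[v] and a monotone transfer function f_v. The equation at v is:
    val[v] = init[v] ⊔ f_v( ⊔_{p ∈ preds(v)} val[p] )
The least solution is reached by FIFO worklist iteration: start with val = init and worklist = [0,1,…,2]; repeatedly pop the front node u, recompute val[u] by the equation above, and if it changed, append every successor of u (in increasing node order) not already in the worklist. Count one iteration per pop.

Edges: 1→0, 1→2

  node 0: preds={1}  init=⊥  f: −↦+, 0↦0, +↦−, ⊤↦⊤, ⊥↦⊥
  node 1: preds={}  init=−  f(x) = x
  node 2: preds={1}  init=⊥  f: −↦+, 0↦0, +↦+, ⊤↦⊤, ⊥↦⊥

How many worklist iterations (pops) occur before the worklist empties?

3

Trace (3 dequeues):
  [1] u=0 | in − | out + | prev ⊥ | push {}
  [2] u=1 | in ⊥ | out − | ==
  [3] u=2 | in − | out + | prev ⊥ | push {}

Converged values:
  [0] +
  [1] −
  [2] +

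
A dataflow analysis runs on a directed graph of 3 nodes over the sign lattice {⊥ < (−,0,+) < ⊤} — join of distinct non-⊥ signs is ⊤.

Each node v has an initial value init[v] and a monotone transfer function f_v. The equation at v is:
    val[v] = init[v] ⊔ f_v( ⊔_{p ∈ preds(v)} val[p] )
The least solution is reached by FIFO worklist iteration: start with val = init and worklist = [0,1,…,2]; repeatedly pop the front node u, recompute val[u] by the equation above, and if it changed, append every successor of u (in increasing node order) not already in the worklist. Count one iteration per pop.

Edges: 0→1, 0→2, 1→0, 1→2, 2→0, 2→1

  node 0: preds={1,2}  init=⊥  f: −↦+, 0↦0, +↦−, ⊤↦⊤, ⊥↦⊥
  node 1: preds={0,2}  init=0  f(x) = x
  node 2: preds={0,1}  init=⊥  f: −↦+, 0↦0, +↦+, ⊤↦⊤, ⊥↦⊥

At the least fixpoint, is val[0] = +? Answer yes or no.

no

Trace (5 dequeues):
  [1] u=0 | in 0 | out 0 | prev ⊥ | push {}
  [2] u=1 | in 0 | out 0 | ==
  [3] u=2 | in 0 | out 0 | prev ⊥ | push {0,1}
  [4] u=0 | in 0 | out 0 | ==
  [5] u=1 | in 0 | out 0 | ==

Converged values:
  [0] 0
  [1] 0
  [2] 0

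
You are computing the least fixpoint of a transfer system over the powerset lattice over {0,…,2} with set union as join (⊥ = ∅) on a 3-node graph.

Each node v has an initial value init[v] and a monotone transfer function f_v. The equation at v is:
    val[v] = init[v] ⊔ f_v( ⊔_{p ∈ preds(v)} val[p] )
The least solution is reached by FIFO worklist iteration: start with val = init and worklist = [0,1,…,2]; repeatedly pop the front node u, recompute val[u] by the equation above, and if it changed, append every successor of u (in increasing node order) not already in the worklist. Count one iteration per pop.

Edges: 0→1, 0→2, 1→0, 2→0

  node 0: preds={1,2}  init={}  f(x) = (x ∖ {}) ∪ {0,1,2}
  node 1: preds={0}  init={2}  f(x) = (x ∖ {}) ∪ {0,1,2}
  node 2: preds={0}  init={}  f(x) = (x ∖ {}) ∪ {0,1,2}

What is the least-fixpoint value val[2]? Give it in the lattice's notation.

Iteration log — 4 steps:
  step 1. node 0  ⊔preds={2}  new={0,1,2}  old={}  +wl: 
  step 2. node 1  ⊔preds={0,1,2}  new={0,1,2}  old={2}  +wl: 0
  step 3. node 2  ⊔preds={0,1,2}  new={0,1,2}  old={}  +wl: 
  step 4. node 0  ⊔preds={0,1,2}  new={0,1,2}  stable

Least fixpoint reached:
  node 0: {0,1,2}
  node 1: {0,1,2}
  node 2: {0,1,2}

{0,1,2}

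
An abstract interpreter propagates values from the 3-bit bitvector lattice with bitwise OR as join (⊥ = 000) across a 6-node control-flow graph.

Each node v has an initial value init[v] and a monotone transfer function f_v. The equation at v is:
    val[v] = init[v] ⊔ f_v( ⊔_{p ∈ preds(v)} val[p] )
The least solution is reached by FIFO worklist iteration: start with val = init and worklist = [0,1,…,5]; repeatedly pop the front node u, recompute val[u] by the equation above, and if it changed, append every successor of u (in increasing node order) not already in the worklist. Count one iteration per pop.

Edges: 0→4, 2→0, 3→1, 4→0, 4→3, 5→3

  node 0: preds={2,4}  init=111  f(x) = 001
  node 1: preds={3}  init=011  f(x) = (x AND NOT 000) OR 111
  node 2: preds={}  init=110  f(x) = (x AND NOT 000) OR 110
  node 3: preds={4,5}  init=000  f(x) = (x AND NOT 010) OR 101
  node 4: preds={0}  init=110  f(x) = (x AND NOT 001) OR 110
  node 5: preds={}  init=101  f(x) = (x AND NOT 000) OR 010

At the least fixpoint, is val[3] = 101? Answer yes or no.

yes

Worklist (8 pops):
  #1 pop 0: in=110 → 111 (no change)
  #2 pop 1: in=000 → 111 (was 011); enqueue []
  #3 pop 2: in=000 → 110 (no change)
  #4 pop 3: in=111 → 101 (was 000); enqueue [1]
  #5 pop 4: in=111 → 110 (no change)
  #6 pop 5: in=000 → 111 (was 101); enqueue [3]
  #7 pop 1: in=101 → 111 (no change)
  #8 pop 3: in=111 → 101 (no change)

Fixpoint:
  val[0] = 111
  val[1] = 111
  val[2] = 110
  val[3] = 101
  val[4] = 110
  val[5] = 111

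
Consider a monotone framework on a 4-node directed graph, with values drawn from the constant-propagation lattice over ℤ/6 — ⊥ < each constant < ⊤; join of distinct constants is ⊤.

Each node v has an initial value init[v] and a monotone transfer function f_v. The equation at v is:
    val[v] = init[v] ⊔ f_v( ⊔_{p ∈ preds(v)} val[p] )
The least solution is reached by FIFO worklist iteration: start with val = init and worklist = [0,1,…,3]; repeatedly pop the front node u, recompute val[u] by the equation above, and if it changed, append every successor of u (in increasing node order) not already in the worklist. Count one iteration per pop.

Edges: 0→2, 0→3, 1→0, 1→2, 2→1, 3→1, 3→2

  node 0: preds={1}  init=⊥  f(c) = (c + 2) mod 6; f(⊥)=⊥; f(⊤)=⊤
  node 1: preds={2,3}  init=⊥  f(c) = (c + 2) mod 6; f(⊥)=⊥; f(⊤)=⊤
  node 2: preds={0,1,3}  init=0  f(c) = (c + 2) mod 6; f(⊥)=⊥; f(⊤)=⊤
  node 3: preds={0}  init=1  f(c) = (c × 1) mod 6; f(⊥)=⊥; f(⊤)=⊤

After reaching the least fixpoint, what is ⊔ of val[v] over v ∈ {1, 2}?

Iteration log — 10 steps:
  step 1. node 0  ⊔preds=⊥  new=⊥  stable
  step 2. node 1  ⊔preds=⊤  new=⊤  old=⊥  +wl: 0
  step 3. node 2  ⊔preds=⊤  new=⊤  old=0  +wl: 1
  step 4. node 3  ⊔preds=⊥  new=1  stable
  step 5. node 0  ⊔preds=⊤  new=⊤  old=⊥  +wl: 2,3
  step 6. node 1  ⊔preds=⊤  new=⊤  stable
  step 7. node 2  ⊔preds=⊤  new=⊤  stable
  step 8. node 3  ⊔preds=⊤  new=⊤  old=1  +wl: 1,2
  step 9. node 1  ⊔preds=⊤  new=⊤  stable
  step 10. node 2  ⊔preds=⊤  new=⊤  stable

Least fixpoint reached:
  node 0: ⊤
  node 1: ⊤
  node 2: ⊤
  node 3: ⊤

⊤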